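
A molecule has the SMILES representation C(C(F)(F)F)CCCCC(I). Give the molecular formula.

Atom tally by fragment:
  F3CCH2 → C:2 H:2 F:3
  CH2 → C:1 H:2
  CH2 → C:1 H:2
  CH2 → C:1 H:2
  CH2 → C:1 H:2
  CH2I → C:1 H:2 I:1
Element totals:
  C: 7
  H: 12
  F: 3
  I: 1

C7H12F3I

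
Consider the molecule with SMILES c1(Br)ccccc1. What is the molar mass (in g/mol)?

Atom tally by fragment:
  benzene ring core → C:6 H:6
  (− 1 ring H displaced by substituents)
  + Br → Br:1
Element totals:
  C: 6
  H: 5
  Br: 1
Molecular formula: C6H5Br.
  M = 6(12.011) + 5(1.008) + 79.904
    = 72.066 + 5.040 + 79.904 = 157.010

157.01 g/mol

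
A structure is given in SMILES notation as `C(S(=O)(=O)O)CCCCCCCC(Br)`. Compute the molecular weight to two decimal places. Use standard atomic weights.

Atom tally by fragment:
  HO3SCH2 → C:1 H:3 S:1 O:3
  CH2 → C:1 H:2
  CH2 → C:1 H:2
  CH2 → C:1 H:2
  CH2 → C:1 H:2
  CH2 → C:1 H:2
  CH2 → C:1 H:2
  CH2 → C:1 H:2
  CH2Br → C:1 H:2 Br:1
Element totals:
  C: 9
  H: 19
  Br: 1
  O: 3
  S: 1
Molecular formula: C9H19BrO3S.
  M = 9(12.011) + 19(1.008) + 79.904 + 3(15.999) + 32.06
    = 108.099 + 19.152 + 79.904 + 47.997 + 32.060 = 287.212

287.21 g/mol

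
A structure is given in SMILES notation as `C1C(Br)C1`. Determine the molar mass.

120.98 g/mol

Atom tally by fragment:
  cyclopropane ring core → C:3 H:6
  (− 1 ring H displaced by substituents)
  + Br → Br:1
Element totals:
  C: 3
  H: 5
  Br: 1
Molecular formula: C3H5Br.
  M = 3(12.011) + 5(1.008) + 79.904
    = 36.033 + 5.040 + 79.904 = 120.977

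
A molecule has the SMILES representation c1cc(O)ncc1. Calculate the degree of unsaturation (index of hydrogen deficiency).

Atom tally by fragment:
  pyridine ring core → C:5 H:5 N:1
  (− 1 ring H displaced by substituents)
  + OH → O:1 H:1
Element totals:
  C: 5
  H: 5
  N: 1
  O: 1
Molecular formula: C5H5NO.
DoU = (2C + 2 + N − H − X) / 2 = (2·5 + 2 + 1 − 5 − 0) / 2 = 4.

4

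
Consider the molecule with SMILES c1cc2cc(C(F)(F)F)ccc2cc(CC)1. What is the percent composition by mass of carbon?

69.64%

Atom tally by fragment:
  naphthalene ring system core → C:10 H:8
  (− 2 ring H displaced by substituents)
  + CF3 → C:1 F:3
  + C2H5 → C:2 H:5
Element totals:
  C: 13
  H: 11
  F: 3
Molecular formula: C13H11F3.
Molar mass = 224.225 g/mol.
Mass from C: 13 × 12.011 = 156.143 g/mol.
%C = 156.143 / 224.225 × 100 = 69.64%.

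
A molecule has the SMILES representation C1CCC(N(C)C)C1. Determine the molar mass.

113.20 g/mol

Atom tally by fragment:
  cyclopentane ring core → C:5 H:10
  (− 1 ring H displaced by substituents)
  + N(CH3)2 → N:1 C:2 H:6
Element totals:
  C: 7
  H: 15
  N: 1
Molecular formula: C7H15N.
  M = 7(12.011) + 15(1.008) + 14.007
    = 84.077 + 15.120 + 14.007 = 113.204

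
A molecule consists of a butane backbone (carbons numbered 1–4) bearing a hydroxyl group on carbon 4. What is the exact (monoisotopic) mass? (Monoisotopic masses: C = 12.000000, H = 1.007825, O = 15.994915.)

Atom tally by fragment:
  CH3 → C:1 H:3
  CH2 → C:1 H:2
  CH2 → C:1 H:2
  CH2OH → C:1 H:3 O:1
Element totals:
  C: 4
  H: 10
  O: 1
Molecular formula: C4H10O.
  M = 4(12.0) + 10(1.007825) + 15.994915
    = 48.000000 + 10.078250 + 15.994915 = 74.073165

74.0732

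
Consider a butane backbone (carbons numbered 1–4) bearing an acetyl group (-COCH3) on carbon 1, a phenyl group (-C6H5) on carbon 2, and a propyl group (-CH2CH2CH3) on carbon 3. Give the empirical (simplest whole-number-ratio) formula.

Atom tally by fragment:
  CH3COCH2 → C:3 H:5 O:1
  CH(C6H5) → C:7 H:6
  CH(CH2CH2CH3) → C:4 H:8
  CH3 → C:1 H:3
Element totals:
  C: 15
  H: 22
  O: 1
Molecular formula: C15H22O.
gcd of subscripts (15, 22, 1) = 1, so the empirical formula equals the molecular formula.

C15H22O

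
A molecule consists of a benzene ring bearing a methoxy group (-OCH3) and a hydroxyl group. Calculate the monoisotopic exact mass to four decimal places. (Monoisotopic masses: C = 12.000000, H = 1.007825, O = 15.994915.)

Atom tally by fragment:
  benzene ring core → C:6 H:6
  (− 2 ring H displaced by substituents)
  + OCH3 → C:1 H:3 O:1
  + OH → O:1 H:1
Element totals:
  C: 7
  H: 8
  O: 2
Molecular formula: C7H8O2.
  M = 7(12.0) + 8(1.007825) + 2(15.994915)
    = 84.000000 + 8.062600 + 31.989830 = 124.052430

124.0524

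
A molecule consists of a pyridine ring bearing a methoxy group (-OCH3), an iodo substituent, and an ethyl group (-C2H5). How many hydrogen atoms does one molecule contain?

Atom tally by fragment:
  pyridine ring core → C:5 H:5 N:1
  (− 3 ring H displaced by substituents)
  + OCH3 → C:1 H:3 O:1
  + I → I:1
  + C2H5 → C:2 H:5
Element totals:
  C: 8
  H: 10
  I: 1
  N: 1
  O: 1

10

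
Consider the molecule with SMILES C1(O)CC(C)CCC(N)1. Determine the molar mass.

129.20 g/mol

Atom tally by fragment:
  cyclohexane ring core → C:6 H:12
  (− 3 ring H displaced by substituents)
  + OH → O:1 H:1
  + CH3 → C:1 H:3
  + NH2 → N:1 H:2
Element totals:
  C: 7
  H: 15
  N: 1
  O: 1
Molecular formula: C7H15NO.
  M = 7(12.011) + 15(1.008) + 14.007 + 15.999
    = 84.077 + 15.120 + 14.007 + 15.999 = 129.203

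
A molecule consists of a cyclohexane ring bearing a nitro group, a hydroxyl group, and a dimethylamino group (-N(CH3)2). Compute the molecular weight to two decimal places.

188.23 g/mol

Atom tally by fragment:
  cyclohexane ring core → C:6 H:12
  (− 3 ring H displaced by substituents)
  + NO2 → N:1 O:2
  + OH → O:1 H:1
  + N(CH3)2 → N:1 C:2 H:6
Element totals:
  C: 8
  H: 16
  N: 2
  O: 3
Molecular formula: C8H16N2O3.
  M = 8(12.011) + 16(1.008) + 2(14.007) + 3(15.999)
    = 96.088 + 16.128 + 28.014 + 47.997 = 188.227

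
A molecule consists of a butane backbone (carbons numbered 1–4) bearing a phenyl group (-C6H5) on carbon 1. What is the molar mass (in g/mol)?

134.22 g/mol

Atom tally by fragment:
  C6H5CH2 → C:7 H:7
  CH2 → C:1 H:2
  CH2 → C:1 H:2
  CH3 → C:1 H:3
Element totals:
  C: 10
  H: 14
Molecular formula: C10H14.
  M = 10(12.011) + 14(1.008)
    = 120.110 + 14.112 = 134.222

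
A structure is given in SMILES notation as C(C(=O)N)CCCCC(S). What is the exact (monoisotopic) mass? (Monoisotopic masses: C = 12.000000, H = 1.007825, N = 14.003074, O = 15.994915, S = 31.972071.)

161.0874

Atom tally by fragment:
  H2NOCCH2 → C:2 H:4 O:1 N:1
  CH2 → C:1 H:2
  CH2 → C:1 H:2
  CH2 → C:1 H:2
  CH2 → C:1 H:2
  CH2SH → C:1 H:3 S:1
Element totals:
  C: 7
  H: 15
  N: 1
  O: 1
  S: 1
Molecular formula: C7H15NOS.
  M = 7(12.0) + 15(1.007825) + 14.003074 + 15.994915 + 31.972071
    = 84.000000 + 15.117375 + 14.003074 + 15.994915 + 31.972071 = 161.087435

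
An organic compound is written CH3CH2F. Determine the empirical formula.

C2H5F

Atom tally by fragment:
  CH3 → C:1 H:3
  CH2F → C:1 H:2 F:1
Element totals:
  C: 2
  H: 5
  F: 1
Molecular formula: C2H5F.
gcd of subscripts (2, 1, 5) = 1, so the empirical formula equals the molecular formula.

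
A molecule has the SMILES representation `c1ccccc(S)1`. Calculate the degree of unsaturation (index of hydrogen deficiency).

4

Atom tally by fragment:
  benzene ring core → C:6 H:6
  (− 1 ring H displaced by substituents)
  + SH → S:1 H:1
Element totals:
  C: 6
  H: 6
  S: 1
Molecular formula: C6H6S.
DoU = (2C + 2 + N − H − X) / 2 = (2·6 + 2 + 0 − 6 − 0) / 2 = 4.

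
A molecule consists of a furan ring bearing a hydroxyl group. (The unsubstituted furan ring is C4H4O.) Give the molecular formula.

C4H4O2

Atom tally by fragment:
  furan ring core → C:4 H:4 O:1
  (− 1 ring H displaced by substituents)
  + OH → O:1 H:1
Element totals:
  C: 4
  H: 4
  O: 2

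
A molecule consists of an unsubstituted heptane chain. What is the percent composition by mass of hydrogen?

16.10%

Atom tally by fragment:
  CH3 → C:1 H:3
  CH2 → C:1 H:2
  CH2 → C:1 H:2
  CH2 → C:1 H:2
  CH2 → C:1 H:2
  CH2 → C:1 H:2
  CH3 → C:1 H:3
Element totals:
  C: 7
  H: 16
Molecular formula: C7H16.
Molar mass = 100.205 g/mol.
Mass from H: 16 × 1.008 = 16.128 g/mol.
%H = 16.128 / 100.205 × 100 = 16.10%.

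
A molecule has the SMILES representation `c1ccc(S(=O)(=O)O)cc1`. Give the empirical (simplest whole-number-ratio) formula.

C6H6O3S

Atom tally by fragment:
  benzene ring core → C:6 H:6
  (− 1 ring H displaced by substituents)
  + SO3H → S:1 O:3 H:1
Element totals:
  C: 6
  H: 6
  O: 3
  S: 1
Molecular formula: C6H6O3S.
gcd of subscripts (6, 6, 3, 1) = 1, so the empirical formula equals the molecular formula.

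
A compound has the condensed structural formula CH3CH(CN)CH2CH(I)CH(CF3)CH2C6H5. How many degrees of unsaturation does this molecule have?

6

Atom tally by fragment:
  CH3 → C:1 H:3
  CH(CN) → C:2 H:1 N:1
  CH2 → C:1 H:2
  CH(I) → C:1 H:1 I:1
  CH(CF3) → C:2 H:1 F:3
  CH2C6H5 → C:7 H:7
Element totals:
  C: 14
  H: 15
  F: 3
  I: 1
  N: 1
Molecular formula: C14H15F3IN.
DoU = (2C + 2 + N − H − X) / 2 = (2·14 + 2 + 1 − 15 − 4) / 2 = 6.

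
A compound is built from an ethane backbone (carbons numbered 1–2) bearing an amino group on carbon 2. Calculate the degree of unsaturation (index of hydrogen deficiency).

0

Atom tally by fragment:
  CH3 → C:1 H:3
  CH2NH2 → C:1 H:4 N:1
Element totals:
  C: 2
  H: 7
  N: 1
Molecular formula: C2H7N.
DoU = (2C + 2 + N − H − X) / 2 = (2·2 + 2 + 1 − 7 − 0) / 2 = 0.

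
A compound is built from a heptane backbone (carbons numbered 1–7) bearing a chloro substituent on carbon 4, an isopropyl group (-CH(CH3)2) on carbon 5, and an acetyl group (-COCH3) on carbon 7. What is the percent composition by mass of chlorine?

16.20%

Atom tally by fragment:
  CH3 → C:1 H:3
  CH2 → C:1 H:2
  CH2 → C:1 H:2
  CH(Cl) → C:1 H:1 Cl:1
  CH(CH(CH3)2) → C:4 H:8
  CH2 → C:1 H:2
  CH2COCH3 → C:3 H:5 O:1
Element totals:
  C: 12
  H: 23
  Cl: 1
  O: 1
Molecular formula: C12H23ClO.
Molar mass = 218.765 g/mol.
Mass from Cl: 1 × 35.45 = 35.450 g/mol.
%Cl = 35.450 / 218.765 × 100 = 16.20%.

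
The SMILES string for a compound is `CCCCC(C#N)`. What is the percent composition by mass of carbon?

Atom tally by fragment:
  CH3 → C:1 H:3
  CH2 → C:1 H:2
  CH2 → C:1 H:2
  CH2 → C:1 H:2
  CH2CN → C:2 H:2 N:1
Element totals:
  C: 6
  H: 11
  N: 1
Molecular formula: C6H11N.
Molar mass = 97.161 g/mol.
Mass from C: 6 × 12.011 = 72.066 g/mol.
%C = 72.066 / 97.161 × 100 = 74.17%.

74.17%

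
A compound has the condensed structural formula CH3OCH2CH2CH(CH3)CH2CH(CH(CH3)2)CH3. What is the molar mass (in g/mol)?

172.31 g/mol

Atom tally by fragment:
  CH3OCH2 → C:2 H:5 O:1
  CH2 → C:1 H:2
  CH(CH3) → C:2 H:4
  CH2 → C:1 H:2
  CH(CH(CH3)2) → C:4 H:8
  CH3 → C:1 H:3
Element totals:
  C: 11
  H: 24
  O: 1
Molecular formula: C11H24O.
  M = 11(12.011) + 24(1.008) + 15.999
    = 132.121 + 24.192 + 15.999 = 172.312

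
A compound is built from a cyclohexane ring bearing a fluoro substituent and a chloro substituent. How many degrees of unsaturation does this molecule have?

1

Atom tally by fragment:
  cyclohexane ring core → C:6 H:12
  (− 2 ring H displaced by substituents)
  + F → F:1
  + Cl → Cl:1
Element totals:
  C: 6
  H: 10
  Cl: 1
  F: 1
Molecular formula: C6H10ClF.
DoU = (2C + 2 + N − H − X) / 2 = (2·6 + 2 + 0 − 10 − 2) / 2 = 1.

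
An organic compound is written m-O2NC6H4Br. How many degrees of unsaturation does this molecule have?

5

Atom tally by fragment:
  benzene ring core → C:6 H:6
  (− 2 ring H displaced by substituents)
  + NO2 → N:1 O:2
  + Br → Br:1
Element totals:
  C: 6
  H: 4
  Br: 1
  N: 1
  O: 2
Molecular formula: C6H4BrNO2.
DoU = (2C + 2 + N − H − X) / 2 = (2·6 + 2 + 1 − 4 − 1) / 2 = 5.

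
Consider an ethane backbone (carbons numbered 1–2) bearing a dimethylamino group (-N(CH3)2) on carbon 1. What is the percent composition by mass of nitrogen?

Atom tally by fragment:
  (CH3)2NCH2 → C:3 H:8 N:1
  CH3 → C:1 H:3
Element totals:
  C: 4
  H: 11
  N: 1
Molecular formula: C4H11N.
Molar mass = 73.139 g/mol.
Mass from N: 1 × 14.007 = 14.007 g/mol.
%N = 14.007 / 73.139 × 100 = 19.15%.

19.15%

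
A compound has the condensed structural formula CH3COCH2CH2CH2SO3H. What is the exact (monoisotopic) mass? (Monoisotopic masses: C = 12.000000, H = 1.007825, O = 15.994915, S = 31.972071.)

166.0300

Element totals:
  C: 5
  H: 10
  O: 4
  S: 1
Molecular formula: C5H10O4S.
  M = 5(12.0) + 10(1.007825) + 4(15.994915) + 31.972071
    = 60.000000 + 10.078250 + 63.979660 + 31.972071 = 166.029981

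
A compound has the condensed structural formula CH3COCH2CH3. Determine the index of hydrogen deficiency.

1

Element totals:
  C: 4
  H: 8
  O: 1
Molecular formula: C4H8O.
DoU = (2C + 2 + N − H − X) / 2 = (2·4 + 2 + 0 − 8 − 0) / 2 = 1.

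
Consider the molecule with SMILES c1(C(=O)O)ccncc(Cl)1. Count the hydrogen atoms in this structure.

4

Atom tally by fragment:
  pyridine ring core → C:5 H:5 N:1
  (− 2 ring H displaced by substituents)
  + COOH → C:1 H:1 O:2
  + Cl → Cl:1
Element totals:
  C: 6
  H: 4
  Cl: 1
  N: 1
  O: 2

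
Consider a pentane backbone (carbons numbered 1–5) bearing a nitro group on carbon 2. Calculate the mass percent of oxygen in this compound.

Atom tally by fragment:
  CH3 → C:1 H:3
  CH(NO2) → C:1 H:1 N:1 O:2
  CH2 → C:1 H:2
  CH2 → C:1 H:2
  CH3 → C:1 H:3
Element totals:
  C: 5
  H: 11
  N: 1
  O: 2
Molecular formula: C5H11NO2.
Molar mass = 117.148 g/mol.
Mass from O: 2 × 15.999 = 31.998 g/mol.
%O = 31.998 / 117.148 × 100 = 27.31%.

27.31%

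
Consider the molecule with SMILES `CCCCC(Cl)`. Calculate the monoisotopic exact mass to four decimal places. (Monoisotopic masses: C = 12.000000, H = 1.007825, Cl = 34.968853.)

106.0549

Atom tally by fragment:
  CH3 → C:1 H:3
  CH2 → C:1 H:2
  CH2 → C:1 H:2
  CH2 → C:1 H:2
  CH2Cl → C:1 H:2 Cl:1
Element totals:
  C: 5
  H: 11
  Cl: 1
Molecular formula: C5H11Cl.
  M = 5(12.0) + 11(1.007825) + 34.968853
    = 60.000000 + 11.086075 + 34.968853 = 106.054928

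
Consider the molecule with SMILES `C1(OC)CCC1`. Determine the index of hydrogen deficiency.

1

Atom tally by fragment:
  cyclobutane ring core → C:4 H:8
  (− 1 ring H displaced by substituents)
  + OCH3 → C:1 H:3 O:1
Element totals:
  C: 5
  H: 10
  O: 1
Molecular formula: C5H10O.
DoU = (2C + 2 + N − H − X) / 2 = (2·5 + 2 + 0 − 10 − 0) / 2 = 1.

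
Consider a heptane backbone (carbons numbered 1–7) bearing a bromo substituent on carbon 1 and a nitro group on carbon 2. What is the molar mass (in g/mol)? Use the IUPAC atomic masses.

Atom tally by fragment:
  BrCH2 → C:1 H:2 Br:1
  CH(NO2) → C:1 H:1 N:1 O:2
  CH2 → C:1 H:2
  CH2 → C:1 H:2
  CH2 → C:1 H:2
  CH2 → C:1 H:2
  CH3 → C:1 H:3
Element totals:
  C: 7
  H: 14
  Br: 1
  N: 1
  O: 2
Molecular formula: C7H14BrNO2.
  M = 7(12.011) + 14(1.008) + 79.904 + 14.007 + 2(15.999)
    = 84.077 + 14.112 + 79.904 + 14.007 + 31.998 = 224.098

224.10 g/mol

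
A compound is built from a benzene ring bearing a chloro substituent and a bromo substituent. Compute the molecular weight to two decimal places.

191.45 g/mol

Atom tally by fragment:
  benzene ring core → C:6 H:6
  (− 2 ring H displaced by substituents)
  + Cl → Cl:1
  + Br → Br:1
Element totals:
  C: 6
  H: 4
  Br: 1
  Cl: 1
Molecular formula: C6H4BrCl.
  M = 6(12.011) + 4(1.008) + 79.904 + 35.45
    = 72.066 + 4.032 + 79.904 + 35.450 = 191.452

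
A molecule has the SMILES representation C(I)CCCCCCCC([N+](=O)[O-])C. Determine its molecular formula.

Atom tally by fragment:
  ICH2 → C:1 H:2 I:1
  CH2 → C:1 H:2
  CH2 → C:1 H:2
  CH2 → C:1 H:2
  CH2 → C:1 H:2
  CH2 → C:1 H:2
  CH2 → C:1 H:2
  CH2 → C:1 H:2
  CH(NO2) → C:1 H:1 N:1 O:2
  CH3 → C:1 H:3
Element totals:
  C: 10
  H: 20
  I: 1
  N: 1
  O: 2

C10H20INO2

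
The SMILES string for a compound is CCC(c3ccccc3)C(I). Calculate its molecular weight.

260.12 g/mol

Atom tally by fragment:
  CH3 → C:1 H:3
  CH2 → C:1 H:2
  CH(C6H5) → C:7 H:6
  CH2I → C:1 H:2 I:1
Element totals:
  C: 10
  H: 13
  I: 1
Molecular formula: C10H13I.
  M = 10(12.011) + 13(1.008) + 126.904
    = 120.110 + 13.104 + 126.904 = 260.118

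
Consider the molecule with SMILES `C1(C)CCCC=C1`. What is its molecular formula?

C7H12

Atom tally by fragment:
  cyclohexene ring core → C:6 H:10
  (− 1 ring H displaced by substituents)
  + CH3 → C:1 H:3
Element totals:
  C: 7
  H: 12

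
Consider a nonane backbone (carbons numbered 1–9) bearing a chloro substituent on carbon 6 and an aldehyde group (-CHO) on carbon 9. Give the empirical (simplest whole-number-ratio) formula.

C10H19ClO

Atom tally by fragment:
  CH3 → C:1 H:3
  CH2 → C:1 H:2
  CH2 → C:1 H:2
  CH2 → C:1 H:2
  CH2 → C:1 H:2
  CH(Cl) → C:1 H:1 Cl:1
  CH2 → C:1 H:2
  CH2 → C:1 H:2
  CH2CHO → C:2 H:3 O:1
Element totals:
  C: 10
  H: 19
  Cl: 1
  O: 1
Molecular formula: C10H19ClO.
gcd of subscripts (10, 1, 19, 1) = 1, so the empirical formula equals the molecular formula.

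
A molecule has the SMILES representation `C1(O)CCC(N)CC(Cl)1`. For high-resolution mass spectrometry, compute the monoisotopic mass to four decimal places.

Atom tally by fragment:
  cyclohexane ring core → C:6 H:12
  (− 3 ring H displaced by substituents)
  + OH → O:1 H:1
  + NH2 → N:1 H:2
  + Cl → Cl:1
Element totals:
  C: 6
  H: 12
  Cl: 1
  N: 1
  O: 1
Molecular formula: C6H12ClNO.
  M = 6(12.0) + 12(1.007825) + 34.968853 + 14.003074 + 15.994915
    = 72.000000 + 12.093900 + 34.968853 + 14.003074 + 15.994915 = 149.060742

149.0607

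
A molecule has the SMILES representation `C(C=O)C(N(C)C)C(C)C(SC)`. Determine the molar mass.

189.32 g/mol

Atom tally by fragment:
  OHCCH2 → C:2 H:3 O:1
  CH(N(CH3)2) → C:3 H:7 N:1
  CH(CH3) → C:2 H:4
  CH2SCH3 → C:2 H:5 S:1
Element totals:
  C: 9
  H: 19
  N: 1
  O: 1
  S: 1
Molecular formula: C9H19NOS.
  M = 9(12.011) + 19(1.008) + 14.007 + 15.999 + 32.06
    = 108.099 + 19.152 + 14.007 + 15.999 + 32.060 = 189.317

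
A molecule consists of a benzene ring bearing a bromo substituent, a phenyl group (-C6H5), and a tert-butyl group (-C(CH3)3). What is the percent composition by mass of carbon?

Atom tally by fragment:
  benzene ring core → C:6 H:6
  (− 3 ring H displaced by substituents)
  + Br → Br:1
  + C6H5 → C:6 H:5
  + C(CH3)3 → C:4 H:9
Element totals:
  C: 16
  H: 17
  Br: 1
Molecular formula: C16H17Br.
Molar mass = 289.216 g/mol.
Mass from C: 16 × 12.011 = 192.176 g/mol.
%C = 192.176 / 289.216 × 100 = 66.45%.

66.45%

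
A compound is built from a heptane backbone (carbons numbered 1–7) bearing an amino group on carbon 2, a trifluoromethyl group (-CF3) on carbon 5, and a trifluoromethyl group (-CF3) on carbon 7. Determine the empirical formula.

Atom tally by fragment:
  CH3 → C:1 H:3
  CH(NH2) → C:1 H:3 N:1
  CH2 → C:1 H:2
  CH2 → C:1 H:2
  CH(CF3) → C:2 H:1 F:3
  CH2 → C:1 H:2
  CH2CF3 → C:2 H:2 F:3
Element totals:
  C: 9
  H: 15
  F: 6
  N: 1
Molecular formula: C9H15F6N.
gcd of subscripts (9, 6, 15, 1) = 1, so the empirical formula equals the molecular formula.

C9H15F6N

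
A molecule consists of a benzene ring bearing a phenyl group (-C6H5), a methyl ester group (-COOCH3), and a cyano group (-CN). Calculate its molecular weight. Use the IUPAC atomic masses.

Atom tally by fragment:
  benzene ring core → C:6 H:6
  (− 3 ring H displaced by substituents)
  + C6H5 → C:6 H:5
  + COOCH3 → C:2 H:3 O:2
  + CN → C:1 N:1
Element totals:
  C: 15
  H: 11
  N: 1
  O: 2
Molecular formula: C15H11NO2.
  M = 15(12.011) + 11(1.008) + 14.007 + 2(15.999)
    = 180.165 + 11.088 + 14.007 + 31.998 = 237.258

237.26 g/mol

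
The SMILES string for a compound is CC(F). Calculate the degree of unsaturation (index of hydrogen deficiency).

0

Atom tally by fragment:
  CH3 → C:1 H:3
  CH2F → C:1 H:2 F:1
Element totals:
  C: 2
  H: 5
  F: 1
Molecular formula: C2H5F.
DoU = (2C + 2 + N − H − X) / 2 = (2·2 + 2 + 0 − 5 − 1) / 2 = 0.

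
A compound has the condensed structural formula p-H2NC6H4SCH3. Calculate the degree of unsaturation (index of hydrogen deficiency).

Atom tally by fragment:
  benzene ring core → C:6 H:6
  (− 2 ring H displaced by substituents)
  + NH2 → N:1 H:2
  + SCH3 → C:1 H:3 S:1
Element totals:
  C: 7
  H: 9
  N: 1
  S: 1
Molecular formula: C7H9NS.
DoU = (2C + 2 + N − H − X) / 2 = (2·7 + 2 + 1 − 9 − 0) / 2 = 4.

4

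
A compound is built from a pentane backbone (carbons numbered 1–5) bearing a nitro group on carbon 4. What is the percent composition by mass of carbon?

Atom tally by fragment:
  CH3 → C:1 H:3
  CH2 → C:1 H:2
  CH2 → C:1 H:2
  CH(NO2) → C:1 H:1 N:1 O:2
  CH3 → C:1 H:3
Element totals:
  C: 5
  H: 11
  N: 1
  O: 2
Molecular formula: C5H11NO2.
Molar mass = 117.148 g/mol.
Mass from C: 5 × 12.011 = 60.055 g/mol.
%C = 60.055 / 117.148 × 100 = 51.26%.

51.26%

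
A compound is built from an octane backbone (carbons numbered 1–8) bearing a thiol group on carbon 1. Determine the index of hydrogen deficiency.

0

Atom tally by fragment:
  HSCH2 → C:1 H:3 S:1
  CH2 → C:1 H:2
  CH2 → C:1 H:2
  CH2 → C:1 H:2
  CH2 → C:1 H:2
  CH2 → C:1 H:2
  CH2 → C:1 H:2
  CH3 → C:1 H:3
Element totals:
  C: 8
  H: 18
  S: 1
Molecular formula: C8H18S.
DoU = (2C + 2 + N − H − X) / 2 = (2·8 + 2 + 0 − 18 − 0) / 2 = 0.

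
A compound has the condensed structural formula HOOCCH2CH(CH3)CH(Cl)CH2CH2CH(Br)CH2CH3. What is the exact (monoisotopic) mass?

284.0179

Atom tally by fragment:
  HOOCCH2 → C:2 H:3 O:2
  CH(CH3) → C:2 H:4
  CH(Cl) → C:1 H:1 Cl:1
  CH2 → C:1 H:2
  CH2 → C:1 H:2
  CH(Br) → C:1 H:1 Br:1
  CH2 → C:1 H:2
  CH3 → C:1 H:3
Element totals:
  C: 10
  H: 18
  Br: 1
  Cl: 1
  O: 2
Molecular formula: C10H18BrClO2.
  M = 10(12.0) + 18(1.007825) + 78.918338 + 34.968853 + 2(15.994915)
    = 120.000000 + 18.140850 + 78.918338 + 34.968853 + 31.989830 = 284.017871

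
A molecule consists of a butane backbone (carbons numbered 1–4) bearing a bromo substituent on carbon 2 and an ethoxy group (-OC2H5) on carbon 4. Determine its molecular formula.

Atom tally by fragment:
  CH3 → C:1 H:3
  CH(Br) → C:1 H:1 Br:1
  CH2 → C:1 H:2
  CH2OC2H5 → C:3 H:7 O:1
Element totals:
  C: 6
  H: 13
  Br: 1
  O: 1

C6H13BrO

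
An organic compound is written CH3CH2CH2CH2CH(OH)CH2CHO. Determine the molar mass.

130.19 g/mol

Atom tally by fragment:
  CH3 → C:1 H:3
  CH2 → C:1 H:2
  CH2 → C:1 H:2
  CH2 → C:1 H:2
  CH(OH) → C:1 H:2 O:1
  CH2CHO → C:2 H:3 O:1
Element totals:
  C: 7
  H: 14
  O: 2
Molecular formula: C7H14O2.
  M = 7(12.011) + 14(1.008) + 2(15.999)
    = 84.077 + 14.112 + 31.998 = 130.187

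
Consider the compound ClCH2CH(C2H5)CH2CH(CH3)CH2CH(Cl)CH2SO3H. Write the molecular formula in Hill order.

C10H20Cl2O3S

Atom tally by fragment:
  ClCH2 → C:1 H:2 Cl:1
  CH(C2H5) → C:3 H:6
  CH2 → C:1 H:2
  CH(CH3) → C:2 H:4
  CH2 → C:1 H:2
  CH(Cl) → C:1 H:1 Cl:1
  CH2SO3H → C:1 H:3 S:1 O:3
Element totals:
  C: 10
  H: 20
  Cl: 2
  O: 3
  S: 1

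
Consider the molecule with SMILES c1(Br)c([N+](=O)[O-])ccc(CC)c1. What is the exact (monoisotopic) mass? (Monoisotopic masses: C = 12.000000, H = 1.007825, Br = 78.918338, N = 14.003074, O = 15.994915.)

228.9738

Atom tally by fragment:
  benzene ring core → C:6 H:6
  (− 3 ring H displaced by substituents)
  + Br → Br:1
  + NO2 → N:1 O:2
  + C2H5 → C:2 H:5
Element totals:
  C: 8
  H: 8
  Br: 1
  N: 1
  O: 2
Molecular formula: C8H8BrNO2.
  M = 8(12.0) + 8(1.007825) + 78.918338 + 14.003074 + 2(15.994915)
    = 96.000000 + 8.062600 + 78.918338 + 14.003074 + 31.989830 = 228.973842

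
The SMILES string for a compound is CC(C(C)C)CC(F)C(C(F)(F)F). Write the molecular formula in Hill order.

C9H16F4

Atom tally by fragment:
  CH3 → C:1 H:3
  CH(CH(CH3)2) → C:4 H:8
  CH2 → C:1 H:2
  CH(F) → C:1 H:1 F:1
  CH2CF3 → C:2 H:2 F:3
Element totals:
  C: 9
  H: 16
  F: 4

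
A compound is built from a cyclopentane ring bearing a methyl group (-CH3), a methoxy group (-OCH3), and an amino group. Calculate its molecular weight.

Atom tally by fragment:
  cyclopentane ring core → C:5 H:10
  (− 3 ring H displaced by substituents)
  + CH3 → C:1 H:3
  + OCH3 → C:1 H:3 O:1
  + NH2 → N:1 H:2
Element totals:
  C: 7
  H: 15
  N: 1
  O: 1
Molecular formula: C7H15NO.
  M = 7(12.011) + 15(1.008) + 14.007 + 15.999
    = 84.077 + 15.120 + 14.007 + 15.999 = 129.203

129.20 g/mol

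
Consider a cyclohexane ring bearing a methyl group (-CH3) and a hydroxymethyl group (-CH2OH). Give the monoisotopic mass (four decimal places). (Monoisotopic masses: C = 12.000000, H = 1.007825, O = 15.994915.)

Atom tally by fragment:
  cyclohexane ring core → C:6 H:12
  (− 2 ring H displaced by substituents)
  + CH3 → C:1 H:3
  + CH2OH → C:1 H:3 O:1
Element totals:
  C: 8
  H: 16
  O: 1
Molecular formula: C8H16O.
  M = 8(12.0) + 16(1.007825) + 15.994915
    = 96.000000 + 16.125200 + 15.994915 = 128.120115

128.1201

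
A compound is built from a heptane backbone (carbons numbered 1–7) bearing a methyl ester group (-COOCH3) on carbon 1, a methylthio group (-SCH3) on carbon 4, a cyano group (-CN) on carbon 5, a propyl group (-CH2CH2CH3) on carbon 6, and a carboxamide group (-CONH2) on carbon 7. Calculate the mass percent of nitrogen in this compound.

8.91%

Atom tally by fragment:
  CH3OOCCH2 → C:3 H:5 O:2
  CH2 → C:1 H:2
  CH2 → C:1 H:2
  CH(SCH3) → C:2 H:4 S:1
  CH(CN) → C:2 H:1 N:1
  CH(CH2CH2CH3) → C:4 H:8
  CH2CONH2 → C:2 H:4 O:1 N:1
Element totals:
  C: 15
  H: 26
  N: 2
  O: 3
  S: 1
Molecular formula: C15H26N2O3S.
Molar mass = 314.444 g/mol.
Mass from N: 2 × 14.007 = 28.014 g/mol.
%N = 28.014 / 314.444 × 100 = 8.91%.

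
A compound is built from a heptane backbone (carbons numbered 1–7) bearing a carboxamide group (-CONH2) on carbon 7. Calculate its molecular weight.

143.23 g/mol

Atom tally by fragment:
  CH3 → C:1 H:3
  CH2 → C:1 H:2
  CH2 → C:1 H:2
  CH2 → C:1 H:2
  CH2 → C:1 H:2
  CH2 → C:1 H:2
  CH2CONH2 → C:2 H:4 O:1 N:1
Element totals:
  C: 8
  H: 17
  N: 1
  O: 1
Molecular formula: C8H17NO.
  M = 8(12.011) + 17(1.008) + 14.007 + 15.999
    = 96.088 + 17.136 + 14.007 + 15.999 = 143.230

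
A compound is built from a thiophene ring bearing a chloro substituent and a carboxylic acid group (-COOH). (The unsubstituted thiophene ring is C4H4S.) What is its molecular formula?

Atom tally by fragment:
  thiophene ring core → C:4 H:4 S:1
  (− 2 ring H displaced by substituents)
  + Cl → Cl:1
  + COOH → C:1 H:1 O:2
Element totals:
  C: 5
  H: 3
  Cl: 1
  O: 2
  S: 1

C5H3ClO2S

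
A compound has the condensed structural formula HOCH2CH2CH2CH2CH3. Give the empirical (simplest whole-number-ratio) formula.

Atom tally by fragment:
  HOCH2CH2 → C:2 H:5 O:1
  CH2 → C:1 H:2
  CH2 → C:1 H:2
  CH3 → C:1 H:3
Element totals:
  C: 5
  H: 12
  O: 1
Molecular formula: C5H12O.
gcd of subscripts (5, 12, 1) = 1, so the empirical formula equals the molecular formula.

C5H12O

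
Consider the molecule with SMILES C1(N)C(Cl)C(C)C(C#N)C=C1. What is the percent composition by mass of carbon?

Atom tally by fragment:
  cyclohexene ring core → C:6 H:10
  (− 4 ring H displaced by substituents)
  + NH2 → N:1 H:2
  + Cl → Cl:1
  + CH3 → C:1 H:3
  + CN → C:1 N:1
Element totals:
  C: 8
  H: 11
  Cl: 1
  N: 2
Molecular formula: C8H11ClN2.
Molar mass = 170.640 g/mol.
Mass from C: 8 × 12.011 = 96.088 g/mol.
%C = 96.088 / 170.640 × 100 = 56.31%.

56.31%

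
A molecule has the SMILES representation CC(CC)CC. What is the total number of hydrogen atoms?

14

Atom tally by fragment:
  CH3 → C:1 H:3
  CH(C2H5) → C:3 H:6
  CH2 → C:1 H:2
  CH3 → C:1 H:3
Element totals:
  C: 6
  H: 14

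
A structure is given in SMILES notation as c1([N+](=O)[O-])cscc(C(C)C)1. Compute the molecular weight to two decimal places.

171.21 g/mol

Atom tally by fragment:
  thiophene ring core → C:4 H:4 S:1
  (− 2 ring H displaced by substituents)
  + NO2 → N:1 O:2
  + CH(CH3)2 → C:3 H:7
Element totals:
  C: 7
  H: 9
  N: 1
  O: 2
  S: 1
Molecular formula: C7H9NO2S.
  M = 7(12.011) + 9(1.008) + 14.007 + 2(15.999) + 32.06
    = 84.077 + 9.072 + 14.007 + 31.998 + 32.060 = 171.214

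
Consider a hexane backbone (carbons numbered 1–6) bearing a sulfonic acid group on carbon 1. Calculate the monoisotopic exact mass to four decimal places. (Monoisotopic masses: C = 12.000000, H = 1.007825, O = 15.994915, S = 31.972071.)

Atom tally by fragment:
  HO3SCH2 → C:1 H:3 S:1 O:3
  CH2 → C:1 H:2
  CH2 → C:1 H:2
  CH2 → C:1 H:2
  CH2 → C:1 H:2
  CH3 → C:1 H:3
Element totals:
  C: 6
  H: 14
  O: 3
  S: 1
Molecular formula: C6H14O3S.
  M = 6(12.0) + 14(1.007825) + 3(15.994915) + 31.972071
    = 72.000000 + 14.109550 + 47.984745 + 31.972071 = 166.066366

166.0664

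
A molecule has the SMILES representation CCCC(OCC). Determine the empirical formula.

Atom tally by fragment:
  CH3 → C:1 H:3
  CH2 → C:1 H:2
  CH2 → C:1 H:2
  CH2OC2H5 → C:3 H:7 O:1
Element totals:
  C: 6
  H: 14
  O: 1
Molecular formula: C6H14O.
gcd of subscripts (6, 14, 1) = 1, so the empirical formula equals the molecular formula.

C6H14O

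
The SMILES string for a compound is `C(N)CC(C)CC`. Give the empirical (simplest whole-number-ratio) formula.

C6H15N

Atom tally by fragment:
  H2NCH2 → C:1 H:4 N:1
  CH2 → C:1 H:2
  CH(CH3) → C:2 H:4
  CH2 → C:1 H:2
  CH3 → C:1 H:3
Element totals:
  C: 6
  H: 15
  N: 1
Molecular formula: C6H15N.
gcd of subscripts (6, 15, 1) = 1, so the empirical formula equals the molecular formula.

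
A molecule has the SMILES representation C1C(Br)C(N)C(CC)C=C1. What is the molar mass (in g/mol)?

Atom tally by fragment:
  cyclohexene ring core → C:6 H:10
  (− 3 ring H displaced by substituents)
  + Br → Br:1
  + NH2 → N:1 H:2
  + C2H5 → C:2 H:5
Element totals:
  C: 8
  H: 14
  Br: 1
  N: 1
Molecular formula: C8H14BrN.
  M = 8(12.011) + 14(1.008) + 79.904 + 14.007
    = 96.088 + 14.112 + 79.904 + 14.007 = 204.111

204.11 g/mol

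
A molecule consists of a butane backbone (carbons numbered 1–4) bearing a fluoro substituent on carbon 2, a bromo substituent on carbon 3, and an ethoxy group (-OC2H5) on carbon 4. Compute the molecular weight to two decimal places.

Atom tally by fragment:
  CH3 → C:1 H:3
  CH(F) → C:1 H:1 F:1
  CH(Br) → C:1 H:1 Br:1
  CH2OC2H5 → C:3 H:7 O:1
Element totals:
  C: 6
  H: 12
  Br: 1
  F: 1
  O: 1
Molecular formula: C6H12BrFO.
  M = 6(12.011) + 12(1.008) + 79.904 + 18.998 + 15.999
    = 72.066 + 12.096 + 79.904 + 18.998 + 15.999 = 199.063

199.06 g/mol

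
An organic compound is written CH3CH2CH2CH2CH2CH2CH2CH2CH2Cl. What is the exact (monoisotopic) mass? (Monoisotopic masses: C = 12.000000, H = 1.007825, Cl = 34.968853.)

162.1175

Atom tally by fragment:
  CH3 → C:1 H:3
  CH2 → C:1 H:2
  CH2 → C:1 H:2
  CH2 → C:1 H:2
  CH2 → C:1 H:2
  CH2 → C:1 H:2
  CH2 → C:1 H:2
  CH2 → C:1 H:2
  CH2Cl → C:1 H:2 Cl:1
Element totals:
  C: 9
  H: 19
  Cl: 1
Molecular formula: C9H19Cl.
  M = 9(12.0) + 19(1.007825) + 34.968853
    = 108.000000 + 19.148675 + 34.968853 = 162.117528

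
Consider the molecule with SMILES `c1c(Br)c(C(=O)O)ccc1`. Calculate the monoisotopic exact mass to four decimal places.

Atom tally by fragment:
  benzene ring core → C:6 H:6
  (− 2 ring H displaced by substituents)
  + Br → Br:1
  + COOH → C:1 H:1 O:2
Element totals:
  C: 7
  H: 5
  Br: 1
  O: 2
Molecular formula: C7H5BrO2.
  M = 7(12.0) + 5(1.007825) + 78.918338 + 2(15.994915)
    = 84.000000 + 5.039125 + 78.918338 + 31.989830 = 199.947293

199.9473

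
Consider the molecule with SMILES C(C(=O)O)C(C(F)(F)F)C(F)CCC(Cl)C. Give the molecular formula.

C9H13ClF4O2

Atom tally by fragment:
  HOOCCH2 → C:2 H:3 O:2
  CH(CF3) → C:2 H:1 F:3
  CH(F) → C:1 H:1 F:1
  CH2 → C:1 H:2
  CH2 → C:1 H:2
  CH(Cl) → C:1 H:1 Cl:1
  CH3 → C:1 H:3
Element totals:
  C: 9
  H: 13
  Cl: 1
  F: 4
  O: 2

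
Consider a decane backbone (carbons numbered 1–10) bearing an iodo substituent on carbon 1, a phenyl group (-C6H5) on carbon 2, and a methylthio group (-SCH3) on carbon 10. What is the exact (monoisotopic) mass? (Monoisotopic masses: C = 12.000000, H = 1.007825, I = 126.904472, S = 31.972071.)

390.0878

Atom tally by fragment:
  ICH2 → C:1 H:2 I:1
  CH(C6H5) → C:7 H:6
  CH2 → C:1 H:2
  CH2 → C:1 H:2
  CH2 → C:1 H:2
  CH2 → C:1 H:2
  CH2 → C:1 H:2
  CH2 → C:1 H:2
  CH2 → C:1 H:2
  CH2SCH3 → C:2 H:5 S:1
Element totals:
  C: 17
  H: 27
  I: 1
  S: 1
Molecular formula: C17H27IS.
  M = 17(12.0) + 27(1.007825) + 126.904472 + 31.972071
    = 204.000000 + 27.211275 + 126.904472 + 31.972071 = 390.087818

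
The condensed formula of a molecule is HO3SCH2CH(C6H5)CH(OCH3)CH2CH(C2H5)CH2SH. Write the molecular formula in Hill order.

Atom tally by fragment:
  HO3SCH2 → C:1 H:3 S:1 O:3
  CH(C6H5) → C:7 H:6
  CH(OCH3) → C:2 H:4 O:1
  CH2 → C:1 H:2
  CH(C2H5) → C:3 H:6
  CH2SH → C:1 H:3 S:1
Element totals:
  C: 15
  H: 24
  O: 4
  S: 2

C15H24O4S2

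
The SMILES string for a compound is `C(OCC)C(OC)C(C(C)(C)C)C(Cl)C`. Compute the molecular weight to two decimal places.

Atom tally by fragment:
  C2H5OCH2 → C:3 H:7 O:1
  CH(OCH3) → C:2 H:4 O:1
  CH(C(CH3)3) → C:5 H:10
  CH(Cl) → C:1 H:1 Cl:1
  CH3 → C:1 H:3
Element totals:
  C: 12
  H: 25
  Cl: 1
  O: 2
Molecular formula: C12H25ClO2.
  M = 12(12.011) + 25(1.008) + 35.45 + 2(15.999)
    = 144.132 + 25.200 + 35.450 + 31.998 = 236.780

236.78 g/mol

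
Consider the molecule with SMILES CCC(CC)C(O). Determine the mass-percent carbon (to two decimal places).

Atom tally by fragment:
  CH3 → C:1 H:3
  CH2 → C:1 H:2
  CH(C2H5) → C:3 H:6
  CH2OH → C:1 H:3 O:1
Element totals:
  C: 6
  H: 14
  O: 1
Molecular formula: C6H14O.
Molar mass = 102.177 g/mol.
Mass from C: 6 × 12.011 = 72.066 g/mol.
%C = 72.066 / 102.177 × 100 = 70.53%.

70.53%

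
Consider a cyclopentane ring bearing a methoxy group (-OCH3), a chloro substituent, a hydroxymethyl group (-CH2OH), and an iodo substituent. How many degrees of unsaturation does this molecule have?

Atom tally by fragment:
  cyclopentane ring core → C:5 H:10
  (− 4 ring H displaced by substituents)
  + OCH3 → C:1 H:3 O:1
  + Cl → Cl:1
  + CH2OH → C:1 H:3 O:1
  + I → I:1
Element totals:
  C: 7
  H: 12
  Cl: 1
  I: 1
  O: 2
Molecular formula: C7H12ClIO2.
DoU = (2C + 2 + N − H − X) / 2 = (2·7 + 2 + 0 − 12 − 2) / 2 = 1.

1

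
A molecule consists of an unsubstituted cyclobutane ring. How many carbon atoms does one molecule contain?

Atom tally by fragment:
  cyclobutane ring core → C:4 H:8
Element totals:
  C: 4
  H: 8

4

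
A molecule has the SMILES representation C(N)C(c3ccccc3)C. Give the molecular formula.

Atom tally by fragment:
  H2NCH2 → C:1 H:4 N:1
  CH(C6H5) → C:7 H:6
  CH3 → C:1 H:3
Element totals:
  C: 9
  H: 13
  N: 1

C9H13N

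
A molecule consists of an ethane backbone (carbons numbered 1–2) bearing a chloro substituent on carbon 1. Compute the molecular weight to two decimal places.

64.51 g/mol

Atom tally by fragment:
  ClCH2 → C:1 H:2 Cl:1
  CH3 → C:1 H:3
Element totals:
  C: 2
  H: 5
  Cl: 1
Molecular formula: C2H5Cl.
  M = 2(12.011) + 5(1.008) + 35.45
    = 24.022 + 5.040 + 35.450 = 64.512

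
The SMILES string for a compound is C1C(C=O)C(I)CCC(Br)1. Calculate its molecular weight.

Atom tally by fragment:
  cyclohexane ring core → C:6 H:12
  (− 3 ring H displaced by substituents)
  + CHO → C:1 H:1 O:1
  + I → I:1
  + Br → Br:1
Element totals:
  C: 7
  H: 10
  Br: 1
  I: 1
  O: 1
Molecular formula: C7H10BrIO.
  M = 7(12.011) + 10(1.008) + 79.904 + 126.904 + 15.999
    = 84.077 + 10.080 + 79.904 + 126.904 + 15.999 = 316.964

316.96 g/mol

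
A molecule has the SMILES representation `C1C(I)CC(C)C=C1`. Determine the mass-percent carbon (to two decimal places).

Atom tally by fragment:
  cyclohexene ring core → C:6 H:10
  (− 2 ring H displaced by substituents)
  + I → I:1
  + CH3 → C:1 H:3
Element totals:
  C: 7
  H: 11
  I: 1
Molecular formula: C7H11I.
Molar mass = 222.069 g/mol.
Mass from C: 7 × 12.011 = 84.077 g/mol.
%C = 84.077 / 222.069 × 100 = 37.86%.

37.86%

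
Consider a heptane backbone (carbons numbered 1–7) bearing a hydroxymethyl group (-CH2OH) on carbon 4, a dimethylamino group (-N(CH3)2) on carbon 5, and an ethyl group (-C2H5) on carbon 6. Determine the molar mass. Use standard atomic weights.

Atom tally by fragment:
  CH3 → C:1 H:3
  CH2 → C:1 H:2
  CH2 → C:1 H:2
  CH(CH2OH) → C:2 H:4 O:1
  CH(N(CH3)2) → C:3 H:7 N:1
  CH(C2H5) → C:3 H:6
  CH3 → C:1 H:3
Element totals:
  C: 12
  H: 27
  N: 1
  O: 1
Molecular formula: C12H27NO.
  M = 12(12.011) + 27(1.008) + 14.007 + 15.999
    = 144.132 + 27.216 + 14.007 + 15.999 = 201.354

201.35 g/mol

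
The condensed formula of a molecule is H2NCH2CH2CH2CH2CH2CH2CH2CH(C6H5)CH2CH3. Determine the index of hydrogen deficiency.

Atom tally by fragment:
  H2NCH2 → C:1 H:4 N:1
  CH2 → C:1 H:2
  CH2 → C:1 H:2
  CH2 → C:1 H:2
  CH2 → C:1 H:2
  CH2 → C:1 H:2
  CH2 → C:1 H:2
  CH(C6H5) → C:7 H:6
  CH2 → C:1 H:2
  CH3 → C:1 H:3
Element totals:
  C: 16
  H: 27
  N: 1
Molecular formula: C16H27N.
DoU = (2C + 2 + N − H − X) / 2 = (2·16 + 2 + 1 − 27 − 0) / 2 = 4.

4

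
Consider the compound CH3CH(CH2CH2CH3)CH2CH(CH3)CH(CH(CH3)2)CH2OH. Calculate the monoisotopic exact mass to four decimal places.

Atom tally by fragment:
  CH3 → C:1 H:3
  CH(CH2CH2CH3) → C:4 H:8
  CH2 → C:1 H:2
  CH(CH3) → C:2 H:4
  CH(CH(CH3)2) → C:4 H:8
  CH2OH → C:1 H:3 O:1
Element totals:
  C: 13
  H: 28
  O: 1
Molecular formula: C13H28O.
  M = 13(12.0) + 28(1.007825) + 15.994915
    = 156.000000 + 28.219100 + 15.994915 = 200.214015

200.2140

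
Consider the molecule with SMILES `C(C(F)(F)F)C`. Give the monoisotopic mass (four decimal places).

Atom tally by fragment:
  F3CCH2 → C:2 H:2 F:3
  CH3 → C:1 H:3
Element totals:
  C: 3
  H: 5
  F: 3
Molecular formula: C3H5F3.
  M = 3(12.0) + 5(1.007825) + 3(18.998403)
    = 36.000000 + 5.039125 + 56.995209 = 98.034334

98.0343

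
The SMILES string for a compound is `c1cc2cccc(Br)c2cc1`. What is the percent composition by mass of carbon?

Atom tally by fragment:
  naphthalene ring system core → C:10 H:8
  (− 1 ring H displaced by substituents)
  + Br → Br:1
Element totals:
  C: 10
  H: 7
  Br: 1
Molecular formula: C10H7Br.
Molar mass = 207.070 g/mol.
Mass from C: 10 × 12.011 = 120.110 g/mol.
%C = 120.110 / 207.070 × 100 = 58.00%.

58.00%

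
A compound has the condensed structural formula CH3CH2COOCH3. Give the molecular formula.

Atom tally by fragment:
  CH3 → C:1 H:3
  CH2COOCH3 → C:3 H:5 O:2
Element totals:
  C: 4
  H: 8
  O: 2

C4H8O2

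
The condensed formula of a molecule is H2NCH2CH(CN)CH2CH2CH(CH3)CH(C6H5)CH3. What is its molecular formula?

Atom tally by fragment:
  H2NCH2 → C:1 H:4 N:1
  CH(CN) → C:2 H:1 N:1
  CH2 → C:1 H:2
  CH2 → C:1 H:2
  CH(CH3) → C:2 H:4
  CH(C6H5) → C:7 H:6
  CH3 → C:1 H:3
Element totals:
  C: 15
  H: 22
  N: 2

C15H22N2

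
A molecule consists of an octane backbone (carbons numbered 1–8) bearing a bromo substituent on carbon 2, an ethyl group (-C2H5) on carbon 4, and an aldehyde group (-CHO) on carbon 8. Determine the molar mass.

Atom tally by fragment:
  CH3 → C:1 H:3
  CH(Br) → C:1 H:1 Br:1
  CH2 → C:1 H:2
  CH(C2H5) → C:3 H:6
  CH2 → C:1 H:2
  CH2 → C:1 H:2
  CH2 → C:1 H:2
  CH2CHO → C:2 H:3 O:1
Element totals:
  C: 11
  H: 21
  Br: 1
  O: 1
Molecular formula: C11H21BrO.
  M = 11(12.011) + 21(1.008) + 79.904 + 15.999
    = 132.121 + 21.168 + 79.904 + 15.999 = 249.192

249.19 g/mol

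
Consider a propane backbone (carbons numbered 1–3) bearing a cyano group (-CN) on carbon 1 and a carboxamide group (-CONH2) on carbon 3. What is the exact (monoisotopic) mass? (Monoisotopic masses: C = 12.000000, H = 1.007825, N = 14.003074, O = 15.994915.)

Atom tally by fragment:
  NCCH2 → C:2 H:2 N:1
  CH2 → C:1 H:2
  CH2CONH2 → C:2 H:4 O:1 N:1
Element totals:
  C: 5
  H: 8
  N: 2
  O: 1
Molecular formula: C5H8N2O.
  M = 5(12.0) + 8(1.007825) + 2(14.003074) + 15.994915
    = 60.000000 + 8.062600 + 28.006148 + 15.994915 = 112.063663

112.0637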